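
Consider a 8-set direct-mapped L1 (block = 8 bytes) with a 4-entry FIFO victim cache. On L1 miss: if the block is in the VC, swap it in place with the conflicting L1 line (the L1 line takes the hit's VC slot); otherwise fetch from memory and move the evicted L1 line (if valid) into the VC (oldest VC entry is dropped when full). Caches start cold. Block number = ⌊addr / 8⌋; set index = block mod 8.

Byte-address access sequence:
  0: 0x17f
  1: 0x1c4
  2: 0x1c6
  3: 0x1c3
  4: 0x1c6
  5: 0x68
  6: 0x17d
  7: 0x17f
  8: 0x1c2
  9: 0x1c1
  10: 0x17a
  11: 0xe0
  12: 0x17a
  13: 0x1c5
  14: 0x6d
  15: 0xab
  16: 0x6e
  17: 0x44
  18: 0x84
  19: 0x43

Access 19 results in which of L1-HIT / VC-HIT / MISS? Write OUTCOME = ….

OUTCOME = VC-HIT

0: 0x17f (blk 47, set 7) → MISS  vc=[]
1: 0x1c4 (blk 56, set 0) → MISS  vc=[]
2: 0x1c6 (blk 56, set 0) → L1-HIT  vc=[]
3: 0x1c3 (blk 56, set 0) → L1-HIT  vc=[]
4: 0x1c6 (blk 56, set 0) → L1-HIT  vc=[]
5: 0x68 (blk 13, set 5) → MISS  vc=[]
6: 0x17d (blk 47, set 7) → L1-HIT  vc=[]
7: 0x17f (blk 47, set 7) → L1-HIT  vc=[]
8: 0x1c2 (blk 56, set 0) → L1-HIT  vc=[]
9: 0x1c1 (blk 56, set 0) → L1-HIT  vc=[]
10: 0x17a (blk 47, set 7) → L1-HIT  vc=[]
11: 0xe0 (blk 28, set 4) → MISS  vc=[]
12: 0x17a (blk 47, set 7) → L1-HIT  vc=[]
13: 0x1c5 (blk 56, set 0) → L1-HIT  vc=[]
14: 0x6d (blk 13, set 5) → L1-HIT  vc=[]
15: 0xab (blk 21, set 5) → MISS  vc=[13]
16: 0x6e (blk 13, set 5) → VC-HIT  vc=[21]
17: 0x44 (blk 8, set 0) → MISS  vc=[21, 56]
18: 0x84 (blk 16, set 0) → MISS  vc=[21, 56, 8]
19: 0x43 (blk 8, set 0) → VC-HIT  vc=[21, 56, 16]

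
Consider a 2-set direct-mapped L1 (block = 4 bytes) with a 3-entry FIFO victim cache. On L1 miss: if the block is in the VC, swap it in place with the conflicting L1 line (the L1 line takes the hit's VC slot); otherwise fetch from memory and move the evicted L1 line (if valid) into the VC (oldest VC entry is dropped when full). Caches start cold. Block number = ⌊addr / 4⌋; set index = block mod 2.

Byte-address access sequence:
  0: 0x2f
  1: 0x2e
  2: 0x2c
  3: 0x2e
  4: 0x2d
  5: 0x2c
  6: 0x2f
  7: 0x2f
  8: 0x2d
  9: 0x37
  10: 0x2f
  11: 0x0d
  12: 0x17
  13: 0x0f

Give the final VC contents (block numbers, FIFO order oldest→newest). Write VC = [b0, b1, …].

#0 0x2f→b11/s1 MISS; vc=[]
#1 0x2e→b11/s1 L1-HIT; vc=[]
#2 0x2c→b11/s1 L1-HIT; vc=[]
#3 0x2e→b11/s1 L1-HIT; vc=[]
#4 0x2d→b11/s1 L1-HIT; vc=[]
#5 0x2c→b11/s1 L1-HIT; vc=[]
#6 0x2f→b11/s1 L1-HIT; vc=[]
#7 0x2f→b11/s1 L1-HIT; vc=[]
#8 0x2d→b11/s1 L1-HIT; vc=[]
#9 0x37→b13/s1 MISS; vc=[11]
#10 0x2f→b11/s1 VC-HIT; vc=[13]
#11 0xd→b3/s1 MISS; vc=[13,11]
#12 0x17→b5/s1 MISS; vc=[13,11,3]
#13 0xf→b3/s1 VC-HIT; vc=[13,11,5]

VC = [13, 11, 5]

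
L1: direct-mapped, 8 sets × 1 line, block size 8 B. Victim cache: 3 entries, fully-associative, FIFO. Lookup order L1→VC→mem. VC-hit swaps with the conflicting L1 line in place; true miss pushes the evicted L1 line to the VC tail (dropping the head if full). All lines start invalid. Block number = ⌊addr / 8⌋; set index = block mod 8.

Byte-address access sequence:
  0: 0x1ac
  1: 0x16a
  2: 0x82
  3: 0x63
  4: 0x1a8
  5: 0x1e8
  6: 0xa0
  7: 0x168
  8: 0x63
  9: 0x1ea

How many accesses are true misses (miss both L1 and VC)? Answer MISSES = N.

MISSES = 6

#0 0x1ac→b53/s5 MISS; vc=[]
#1 0x16a→b45/s5 MISS; vc=[53]
#2 0x82→b16/s0 MISS; vc=[53]
#3 0x63→b12/s4 MISS; vc=[53]
#4 0x1a8→b53/s5 VC-HIT; vc=[45]
#5 0x1e8→b61/s5 MISS; vc=[45,53]
#6 0xa0→b20/s4 MISS; vc=[45,53,12]
#7 0x168→b45/s5 VC-HIT; vc=[61,53,12]
#8 0x63→b12/s4 VC-HIT; vc=[61,53,20]
#9 0x1ea→b61/s5 VC-HIT; vc=[45,53,20]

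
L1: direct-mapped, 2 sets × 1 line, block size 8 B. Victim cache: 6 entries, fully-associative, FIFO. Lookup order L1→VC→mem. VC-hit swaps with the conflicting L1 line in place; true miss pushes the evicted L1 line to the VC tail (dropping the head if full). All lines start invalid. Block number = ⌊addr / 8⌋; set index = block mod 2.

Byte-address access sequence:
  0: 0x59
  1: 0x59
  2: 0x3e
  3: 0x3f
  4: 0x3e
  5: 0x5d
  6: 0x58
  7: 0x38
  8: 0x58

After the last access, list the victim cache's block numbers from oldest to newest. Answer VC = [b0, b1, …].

#0 0x59→b11/s1 MISS; vc=[]
#1 0x59→b11/s1 L1-HIT; vc=[]
#2 0x3e→b7/s1 MISS; vc=[11]
#3 0x3f→b7/s1 L1-HIT; vc=[11]
#4 0x3e→b7/s1 L1-HIT; vc=[11]
#5 0x5d→b11/s1 VC-HIT; vc=[7]
#6 0x58→b11/s1 L1-HIT; vc=[7]
#7 0x38→b7/s1 VC-HIT; vc=[11]
#8 0x58→b11/s1 VC-HIT; vc=[7]

VC = [7]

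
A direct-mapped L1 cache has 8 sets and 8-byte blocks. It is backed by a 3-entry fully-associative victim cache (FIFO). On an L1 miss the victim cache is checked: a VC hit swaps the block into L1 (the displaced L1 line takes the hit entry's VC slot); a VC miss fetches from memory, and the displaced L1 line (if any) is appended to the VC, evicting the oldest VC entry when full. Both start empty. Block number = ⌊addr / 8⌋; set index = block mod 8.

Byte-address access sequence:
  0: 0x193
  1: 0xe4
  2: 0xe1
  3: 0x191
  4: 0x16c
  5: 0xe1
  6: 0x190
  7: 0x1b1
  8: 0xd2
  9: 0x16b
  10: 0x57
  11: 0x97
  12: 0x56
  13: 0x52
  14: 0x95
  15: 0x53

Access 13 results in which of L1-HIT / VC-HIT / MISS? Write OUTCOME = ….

  [0] addr=0x193 blk=50 s=2: MISS | VC []
  [1] addr=0xe4 blk=28 s=4: MISS | VC []
  [2] addr=0xe1 blk=28 s=4: L1-HIT | VC []
  [3] addr=0x191 blk=50 s=2: L1-HIT | VC []
  [4] addr=0x16c blk=45 s=5: MISS | VC []
  [5] addr=0xe1 blk=28 s=4: L1-HIT | VC []
  [6] addr=0x190 blk=50 s=2: L1-HIT | VC []
  [7] addr=0x1b1 blk=54 s=6: MISS | VC []
  [8] addr=0xd2 blk=26 s=2: MISS | VC [50]
  [9] addr=0x16b blk=45 s=5: L1-HIT | VC [50]
  [10] addr=0x57 blk=10 s=2: MISS | VC [50, 26]
  [11] addr=0x97 blk=18 s=2: MISS | VC [50, 26, 10]
  [12] addr=0x56 blk=10 s=2: VC-HIT | VC [50, 26, 18]
  [13] addr=0x52 blk=10 s=2: L1-HIT | VC [50, 26, 18]
  [14] addr=0x95 blk=18 s=2: VC-HIT | VC [50, 26, 10]
  [15] addr=0x53 blk=10 s=2: VC-HIT | VC [50, 26, 18]

OUTCOME = L1-HIT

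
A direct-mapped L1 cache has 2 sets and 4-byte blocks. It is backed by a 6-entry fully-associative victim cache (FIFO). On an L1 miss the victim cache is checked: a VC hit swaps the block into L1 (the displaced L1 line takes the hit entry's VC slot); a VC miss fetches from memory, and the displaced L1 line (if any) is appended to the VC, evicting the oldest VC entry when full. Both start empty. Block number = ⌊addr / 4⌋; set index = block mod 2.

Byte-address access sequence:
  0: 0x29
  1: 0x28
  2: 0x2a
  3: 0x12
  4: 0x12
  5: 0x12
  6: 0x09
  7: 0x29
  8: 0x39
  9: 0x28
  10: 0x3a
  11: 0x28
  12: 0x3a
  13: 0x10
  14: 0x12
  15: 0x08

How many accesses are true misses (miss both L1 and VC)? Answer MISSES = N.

0: 0x29 (blk 10, set 0) → MISS  vc=[]
1: 0x28 (blk 10, set 0) → L1-HIT  vc=[]
2: 0x2a (blk 10, set 0) → L1-HIT  vc=[]
3: 0x12 (blk 4, set 0) → MISS  vc=[10]
4: 0x12 (blk 4, set 0) → L1-HIT  vc=[10]
5: 0x12 (blk 4, set 0) → L1-HIT  vc=[10]
6: 0x9 (blk 2, set 0) → MISS  vc=[10, 4]
7: 0x29 (blk 10, set 0) → VC-HIT  vc=[2, 4]
8: 0x39 (blk 14, set 0) → MISS  vc=[2, 4, 10]
9: 0x28 (blk 10, set 0) → VC-HIT  vc=[2, 4, 14]
10: 0x3a (blk 14, set 0) → VC-HIT  vc=[2, 4, 10]
11: 0x28 (blk 10, set 0) → VC-HIT  vc=[2, 4, 14]
12: 0x3a (blk 14, set 0) → VC-HIT  vc=[2, 4, 10]
13: 0x10 (blk 4, set 0) → VC-HIT  vc=[2, 14, 10]
14: 0x12 (blk 4, set 0) → L1-HIT  vc=[2, 14, 10]
15: 0x8 (blk 2, set 0) → VC-HIT  vc=[4, 14, 10]

MISSES = 4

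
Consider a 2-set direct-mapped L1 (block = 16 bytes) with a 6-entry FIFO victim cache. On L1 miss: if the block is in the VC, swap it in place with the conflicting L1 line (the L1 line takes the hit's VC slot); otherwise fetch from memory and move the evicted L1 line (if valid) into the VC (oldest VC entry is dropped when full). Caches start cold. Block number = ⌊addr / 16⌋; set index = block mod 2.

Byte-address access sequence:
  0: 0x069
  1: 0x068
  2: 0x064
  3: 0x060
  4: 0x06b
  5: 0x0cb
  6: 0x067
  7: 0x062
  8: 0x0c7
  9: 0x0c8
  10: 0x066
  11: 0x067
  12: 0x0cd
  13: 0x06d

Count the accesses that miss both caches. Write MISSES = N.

  [0] addr=0x69 blk=6 s=0: MISS | VC []
  [1] addr=0x68 blk=6 s=0: L1-HIT | VC []
  [2] addr=0x64 blk=6 s=0: L1-HIT | VC []
  [3] addr=0x60 blk=6 s=0: L1-HIT | VC []
  [4] addr=0x6b blk=6 s=0: L1-HIT | VC []
  [5] addr=0xcb blk=12 s=0: MISS | VC [6]
  [6] addr=0x67 blk=6 s=0: VC-HIT | VC [12]
  [7] addr=0x62 blk=6 s=0: L1-HIT | VC [12]
  [8] addr=0xc7 blk=12 s=0: VC-HIT | VC [6]
  [9] addr=0xc8 blk=12 s=0: L1-HIT | VC [6]
  [10] addr=0x66 blk=6 s=0: VC-HIT | VC [12]
  [11] addr=0x67 blk=6 s=0: L1-HIT | VC [12]
  [12] addr=0xcd blk=12 s=0: VC-HIT | VC [6]
  [13] addr=0x6d blk=6 s=0: VC-HIT | VC [12]

MISSES = 2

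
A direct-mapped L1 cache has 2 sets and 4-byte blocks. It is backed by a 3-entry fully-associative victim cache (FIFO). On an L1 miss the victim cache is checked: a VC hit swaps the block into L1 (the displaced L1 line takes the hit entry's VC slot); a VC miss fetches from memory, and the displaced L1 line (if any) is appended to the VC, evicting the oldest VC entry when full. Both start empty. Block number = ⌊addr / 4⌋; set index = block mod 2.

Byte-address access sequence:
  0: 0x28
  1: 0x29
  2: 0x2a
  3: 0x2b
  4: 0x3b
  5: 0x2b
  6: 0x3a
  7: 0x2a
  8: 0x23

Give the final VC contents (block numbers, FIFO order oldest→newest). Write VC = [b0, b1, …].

VC = [14, 10]

#0 0x28→b10/s0 MISS; vc=[]
#1 0x29→b10/s0 L1-HIT; vc=[]
#2 0x2a→b10/s0 L1-HIT; vc=[]
#3 0x2b→b10/s0 L1-HIT; vc=[]
#4 0x3b→b14/s0 MISS; vc=[10]
#5 0x2b→b10/s0 VC-HIT; vc=[14]
#6 0x3a→b14/s0 VC-HIT; vc=[10]
#7 0x2a→b10/s0 VC-HIT; vc=[14]
#8 0x23→b8/s0 MISS; vc=[14,10]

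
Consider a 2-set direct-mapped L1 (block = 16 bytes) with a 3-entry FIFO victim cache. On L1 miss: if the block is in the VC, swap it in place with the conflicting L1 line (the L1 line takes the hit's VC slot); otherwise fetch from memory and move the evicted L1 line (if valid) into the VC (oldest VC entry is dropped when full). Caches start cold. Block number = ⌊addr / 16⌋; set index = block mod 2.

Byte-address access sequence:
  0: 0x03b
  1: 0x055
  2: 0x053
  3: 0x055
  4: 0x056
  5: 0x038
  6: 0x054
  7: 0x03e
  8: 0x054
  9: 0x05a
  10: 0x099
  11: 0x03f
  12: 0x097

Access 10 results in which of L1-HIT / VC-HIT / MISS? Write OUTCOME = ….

OUTCOME = MISS

0: 0x3b (blk 3, set 1) → MISS  vc=[]
1: 0x55 (blk 5, set 1) → MISS  vc=[3]
2: 0x53 (blk 5, set 1) → L1-HIT  vc=[3]
3: 0x55 (blk 5, set 1) → L1-HIT  vc=[3]
4: 0x56 (blk 5, set 1) → L1-HIT  vc=[3]
5: 0x38 (blk 3, set 1) → VC-HIT  vc=[5]
6: 0x54 (blk 5, set 1) → VC-HIT  vc=[3]
7: 0x3e (blk 3, set 1) → VC-HIT  vc=[5]
8: 0x54 (blk 5, set 1) → VC-HIT  vc=[3]
9: 0x5a (blk 5, set 1) → L1-HIT  vc=[3]
10: 0x99 (blk 9, set 1) → MISS  vc=[3, 5]
11: 0x3f (blk 3, set 1) → VC-HIT  vc=[9, 5]
12: 0x97 (blk 9, set 1) → VC-HIT  vc=[3, 5]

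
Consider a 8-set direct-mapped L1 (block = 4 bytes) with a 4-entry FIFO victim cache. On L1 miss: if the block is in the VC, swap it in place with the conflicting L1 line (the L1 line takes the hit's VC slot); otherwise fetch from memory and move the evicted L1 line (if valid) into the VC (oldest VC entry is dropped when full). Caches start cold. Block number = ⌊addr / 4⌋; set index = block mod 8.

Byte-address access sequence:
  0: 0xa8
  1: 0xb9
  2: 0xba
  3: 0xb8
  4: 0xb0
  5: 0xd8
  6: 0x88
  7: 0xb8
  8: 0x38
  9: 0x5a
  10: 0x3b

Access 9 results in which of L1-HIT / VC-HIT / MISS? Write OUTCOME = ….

#0 0xa8→b42/s2 MISS; vc=[]
#1 0xb9→b46/s6 MISS; vc=[]
#2 0xba→b46/s6 L1-HIT; vc=[]
#3 0xb8→b46/s6 L1-HIT; vc=[]
#4 0xb0→b44/s4 MISS; vc=[]
#5 0xd8→b54/s6 MISS; vc=[46]
#6 0x88→b34/s2 MISS; vc=[46,42]
#7 0xb8→b46/s6 VC-HIT; vc=[54,42]
#8 0x38→b14/s6 MISS; vc=[54,42,46]
#9 0x5a→b22/s6 MISS; vc=[54,42,46,14]
#10 0x3b→b14/s6 VC-HIT; vc=[54,42,46,22]

OUTCOME = MISS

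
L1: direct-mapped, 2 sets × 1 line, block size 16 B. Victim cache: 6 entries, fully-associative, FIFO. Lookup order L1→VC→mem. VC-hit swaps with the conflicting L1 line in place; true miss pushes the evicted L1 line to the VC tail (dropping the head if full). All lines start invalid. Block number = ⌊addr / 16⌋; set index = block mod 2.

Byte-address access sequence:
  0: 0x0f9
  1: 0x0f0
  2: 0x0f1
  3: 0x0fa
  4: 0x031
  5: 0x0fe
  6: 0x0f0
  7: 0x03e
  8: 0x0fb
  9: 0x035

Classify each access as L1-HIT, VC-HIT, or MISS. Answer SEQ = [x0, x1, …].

#0 0xf9→b15/s1 MISS; vc=[]
#1 0xf0→b15/s1 L1-HIT; vc=[]
#2 0xf1→b15/s1 L1-HIT; vc=[]
#3 0xfa→b15/s1 L1-HIT; vc=[]
#4 0x31→b3/s1 MISS; vc=[15]
#5 0xfe→b15/s1 VC-HIT; vc=[3]
#6 0xf0→b15/s1 L1-HIT; vc=[3]
#7 0x3e→b3/s1 VC-HIT; vc=[15]
#8 0xfb→b15/s1 VC-HIT; vc=[3]
#9 0x35→b3/s1 VC-HIT; vc=[15]

SEQ = [MISS, L1-HIT, L1-HIT, L1-HIT, MISS, VC-HIT, L1-HIT, VC-HIT, VC-HIT, VC-HIT]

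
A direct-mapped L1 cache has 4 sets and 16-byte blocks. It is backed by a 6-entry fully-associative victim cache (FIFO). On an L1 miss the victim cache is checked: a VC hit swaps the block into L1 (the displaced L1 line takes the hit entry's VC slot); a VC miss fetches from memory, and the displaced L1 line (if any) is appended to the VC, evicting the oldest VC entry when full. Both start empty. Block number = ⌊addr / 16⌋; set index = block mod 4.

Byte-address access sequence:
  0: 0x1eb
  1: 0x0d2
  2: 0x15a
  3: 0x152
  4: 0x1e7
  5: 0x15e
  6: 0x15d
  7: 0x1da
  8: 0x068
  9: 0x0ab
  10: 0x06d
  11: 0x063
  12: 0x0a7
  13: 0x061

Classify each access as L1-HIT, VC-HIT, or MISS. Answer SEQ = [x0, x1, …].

0: 0x1eb (blk 30, set 2) → MISS  vc=[]
1: 0xd2 (blk 13, set 1) → MISS  vc=[]
2: 0x15a (blk 21, set 1) → MISS  vc=[13]
3: 0x152 (blk 21, set 1) → L1-HIT  vc=[13]
4: 0x1e7 (blk 30, set 2) → L1-HIT  vc=[13]
5: 0x15e (blk 21, set 1) → L1-HIT  vc=[13]
6: 0x15d (blk 21, set 1) → L1-HIT  vc=[13]
7: 0x1da (blk 29, set 1) → MISS  vc=[13, 21]
8: 0x68 (blk 6, set 2) → MISS  vc=[13, 21, 30]
9: 0xab (blk 10, set 2) → MISS  vc=[13, 21, 30, 6]
10: 0x6d (blk 6, set 2) → VC-HIT  vc=[13, 21, 30, 10]
11: 0x63 (blk 6, set 2) → L1-HIT  vc=[13, 21, 30, 10]
12: 0xa7 (blk 10, set 2) → VC-HIT  vc=[13, 21, 30, 6]
13: 0x61 (blk 6, set 2) → VC-HIT  vc=[13, 21, 30, 10]

SEQ = [MISS, MISS, MISS, L1-HIT, L1-HIT, L1-HIT, L1-HIT, MISS, MISS, MISS, VC-HIT, L1-HIT, VC-HIT, VC-HIT]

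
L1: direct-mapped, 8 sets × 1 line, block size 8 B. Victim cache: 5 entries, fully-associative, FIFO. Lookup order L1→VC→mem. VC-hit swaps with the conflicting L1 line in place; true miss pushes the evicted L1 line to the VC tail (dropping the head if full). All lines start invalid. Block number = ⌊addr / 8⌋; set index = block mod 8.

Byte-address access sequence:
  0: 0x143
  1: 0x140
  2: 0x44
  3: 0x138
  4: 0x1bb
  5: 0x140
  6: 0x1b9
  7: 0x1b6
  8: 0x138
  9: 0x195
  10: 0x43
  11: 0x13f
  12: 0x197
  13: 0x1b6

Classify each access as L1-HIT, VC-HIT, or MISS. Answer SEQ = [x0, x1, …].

SEQ = [MISS, L1-HIT, MISS, MISS, MISS, VC-HIT, L1-HIT, MISS, VC-HIT, MISS, VC-HIT, L1-HIT, L1-HIT, L1-HIT]

0: 0x143 (blk 40, set 0) → MISS  vc=[]
1: 0x140 (blk 40, set 0) → L1-HIT  vc=[]
2: 0x44 (blk 8, set 0) → MISS  vc=[40]
3: 0x138 (blk 39, set 7) → MISS  vc=[40]
4: 0x1bb (blk 55, set 7) → MISS  vc=[40, 39]
5: 0x140 (blk 40, set 0) → VC-HIT  vc=[8, 39]
6: 0x1b9 (blk 55, set 7) → L1-HIT  vc=[8, 39]
7: 0x1b6 (blk 54, set 6) → MISS  vc=[8, 39]
8: 0x138 (blk 39, set 7) → VC-HIT  vc=[8, 55]
9: 0x195 (blk 50, set 2) → MISS  vc=[8, 55]
10: 0x43 (blk 8, set 0) → VC-HIT  vc=[40, 55]
11: 0x13f (blk 39, set 7) → L1-HIT  vc=[40, 55]
12: 0x197 (blk 50, set 2) → L1-HIT  vc=[40, 55]
13: 0x1b6 (blk 54, set 6) → L1-HIT  vc=[40, 55]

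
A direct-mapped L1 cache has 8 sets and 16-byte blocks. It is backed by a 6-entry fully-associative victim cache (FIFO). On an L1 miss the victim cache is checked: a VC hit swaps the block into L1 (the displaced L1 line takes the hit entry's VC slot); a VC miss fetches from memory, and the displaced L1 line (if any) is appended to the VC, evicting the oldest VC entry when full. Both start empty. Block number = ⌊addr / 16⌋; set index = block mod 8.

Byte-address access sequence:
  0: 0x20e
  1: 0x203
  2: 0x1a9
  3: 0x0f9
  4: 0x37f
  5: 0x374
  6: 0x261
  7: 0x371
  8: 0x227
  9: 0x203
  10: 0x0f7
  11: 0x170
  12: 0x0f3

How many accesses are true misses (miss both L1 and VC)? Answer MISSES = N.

  [0] addr=0x20e blk=32 s=0: MISS | VC []
  [1] addr=0x203 blk=32 s=0: L1-HIT | VC []
  [2] addr=0x1a9 blk=26 s=2: MISS | VC []
  [3] addr=0xf9 blk=15 s=7: MISS | VC []
  [4] addr=0x37f blk=55 s=7: MISS | VC [15]
  [5] addr=0x374 blk=55 s=7: L1-HIT | VC [15]
  [6] addr=0x261 blk=38 s=6: MISS | VC [15]
  [7] addr=0x371 blk=55 s=7: L1-HIT | VC [15]
  [8] addr=0x227 blk=34 s=2: MISS | VC [15, 26]
  [9] addr=0x203 blk=32 s=0: L1-HIT | VC [15, 26]
  [10] addr=0xf7 blk=15 s=7: VC-HIT | VC [55, 26]
  [11] addr=0x170 blk=23 s=7: MISS | VC [55, 26, 15]
  [12] addr=0xf3 blk=15 s=7: VC-HIT | VC [55, 26, 23]

MISSES = 7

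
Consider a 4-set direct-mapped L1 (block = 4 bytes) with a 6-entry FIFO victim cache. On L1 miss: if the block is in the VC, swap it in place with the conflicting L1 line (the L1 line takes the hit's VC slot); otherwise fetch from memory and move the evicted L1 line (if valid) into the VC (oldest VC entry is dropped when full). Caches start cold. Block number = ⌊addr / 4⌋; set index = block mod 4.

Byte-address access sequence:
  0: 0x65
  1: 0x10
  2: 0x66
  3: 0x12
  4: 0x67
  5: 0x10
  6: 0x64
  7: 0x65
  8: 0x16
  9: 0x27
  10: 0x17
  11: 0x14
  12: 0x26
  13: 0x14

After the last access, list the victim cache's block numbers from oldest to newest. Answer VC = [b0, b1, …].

VC = [25, 9]

#0 0x65→b25/s1 MISS; vc=[]
#1 0x10→b4/s0 MISS; vc=[]
#2 0x66→b25/s1 L1-HIT; vc=[]
#3 0x12→b4/s0 L1-HIT; vc=[]
#4 0x67→b25/s1 L1-HIT; vc=[]
#5 0x10→b4/s0 L1-HIT; vc=[]
#6 0x64→b25/s1 L1-HIT; vc=[]
#7 0x65→b25/s1 L1-HIT; vc=[]
#8 0x16→b5/s1 MISS; vc=[25]
#9 0x27→b9/s1 MISS; vc=[25,5]
#10 0x17→b5/s1 VC-HIT; vc=[25,9]
#11 0x14→b5/s1 L1-HIT; vc=[25,9]
#12 0x26→b9/s1 VC-HIT; vc=[25,5]
#13 0x14→b5/s1 VC-HIT; vc=[25,9]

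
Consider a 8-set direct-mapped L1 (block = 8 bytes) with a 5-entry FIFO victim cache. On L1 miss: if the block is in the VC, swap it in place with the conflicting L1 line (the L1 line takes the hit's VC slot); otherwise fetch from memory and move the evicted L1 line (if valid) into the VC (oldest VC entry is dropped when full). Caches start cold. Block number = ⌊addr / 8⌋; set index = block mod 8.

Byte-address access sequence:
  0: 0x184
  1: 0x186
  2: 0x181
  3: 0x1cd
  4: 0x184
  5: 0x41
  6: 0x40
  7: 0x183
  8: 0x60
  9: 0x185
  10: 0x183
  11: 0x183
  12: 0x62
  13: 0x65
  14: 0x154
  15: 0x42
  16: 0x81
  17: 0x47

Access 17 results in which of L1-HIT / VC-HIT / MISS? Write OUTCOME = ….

#0 0x184→b48/s0 MISS; vc=[]
#1 0x186→b48/s0 L1-HIT; vc=[]
#2 0x181→b48/s0 L1-HIT; vc=[]
#3 0x1cd→b57/s1 MISS; vc=[]
#4 0x184→b48/s0 L1-HIT; vc=[]
#5 0x41→b8/s0 MISS; vc=[48]
#6 0x40→b8/s0 L1-HIT; vc=[48]
#7 0x183→b48/s0 VC-HIT; vc=[8]
#8 0x60→b12/s4 MISS; vc=[8]
#9 0x185→b48/s0 L1-HIT; vc=[8]
#10 0x183→b48/s0 L1-HIT; vc=[8]
#11 0x183→b48/s0 L1-HIT; vc=[8]
#12 0x62→b12/s4 L1-HIT; vc=[8]
#13 0x65→b12/s4 L1-HIT; vc=[8]
#14 0x154→b42/s2 MISS; vc=[8]
#15 0x42→b8/s0 VC-HIT; vc=[48]
#16 0x81→b16/s0 MISS; vc=[48,8]
#17 0x47→b8/s0 VC-HIT; vc=[48,16]

OUTCOME = VC-HIT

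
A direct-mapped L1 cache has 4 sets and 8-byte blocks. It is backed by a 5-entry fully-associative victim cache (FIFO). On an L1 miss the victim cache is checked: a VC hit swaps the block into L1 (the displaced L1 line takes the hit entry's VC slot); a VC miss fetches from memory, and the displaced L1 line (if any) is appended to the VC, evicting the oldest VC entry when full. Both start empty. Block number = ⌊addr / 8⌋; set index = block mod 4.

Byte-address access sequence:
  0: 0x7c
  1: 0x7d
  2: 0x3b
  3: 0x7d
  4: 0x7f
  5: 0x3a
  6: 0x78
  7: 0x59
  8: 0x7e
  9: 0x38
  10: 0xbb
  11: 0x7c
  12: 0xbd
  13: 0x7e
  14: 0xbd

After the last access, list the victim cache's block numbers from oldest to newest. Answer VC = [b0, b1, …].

0: 0x7c (blk 15, set 3) → MISS  vc=[]
1: 0x7d (blk 15, set 3) → L1-HIT  vc=[]
2: 0x3b (blk 7, set 3) → MISS  vc=[15]
3: 0x7d (blk 15, set 3) → VC-HIT  vc=[7]
4: 0x7f (blk 15, set 3) → L1-HIT  vc=[7]
5: 0x3a (blk 7, set 3) → VC-HIT  vc=[15]
6: 0x78 (blk 15, set 3) → VC-HIT  vc=[7]
7: 0x59 (blk 11, set 3) → MISS  vc=[7, 15]
8: 0x7e (blk 15, set 3) → VC-HIT  vc=[7, 11]
9: 0x38 (blk 7, set 3) → VC-HIT  vc=[15, 11]
10: 0xbb (blk 23, set 3) → MISS  vc=[15, 11, 7]
11: 0x7c (blk 15, set 3) → VC-HIT  vc=[23, 11, 7]
12: 0xbd (blk 23, set 3) → VC-HIT  vc=[15, 11, 7]
13: 0x7e (blk 15, set 3) → VC-HIT  vc=[23, 11, 7]
14: 0xbd (blk 23, set 3) → VC-HIT  vc=[15, 11, 7]

VC = [15, 11, 7]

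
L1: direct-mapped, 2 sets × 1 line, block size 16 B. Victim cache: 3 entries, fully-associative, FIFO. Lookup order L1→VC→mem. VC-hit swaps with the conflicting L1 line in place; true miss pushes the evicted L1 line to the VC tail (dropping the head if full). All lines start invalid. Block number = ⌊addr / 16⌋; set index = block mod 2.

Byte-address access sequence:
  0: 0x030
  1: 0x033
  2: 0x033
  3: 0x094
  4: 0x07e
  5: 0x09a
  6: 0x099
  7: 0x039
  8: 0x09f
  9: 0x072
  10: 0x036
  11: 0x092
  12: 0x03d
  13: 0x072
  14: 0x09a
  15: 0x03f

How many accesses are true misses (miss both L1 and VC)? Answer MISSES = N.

MISSES = 3

#0 0x30→b3/s1 MISS; vc=[]
#1 0x33→b3/s1 L1-HIT; vc=[]
#2 0x33→b3/s1 L1-HIT; vc=[]
#3 0x94→b9/s1 MISS; vc=[3]
#4 0x7e→b7/s1 MISS; vc=[3,9]
#5 0x9a→b9/s1 VC-HIT; vc=[3,7]
#6 0x99→b9/s1 L1-HIT; vc=[3,7]
#7 0x39→b3/s1 VC-HIT; vc=[9,7]
#8 0x9f→b9/s1 VC-HIT; vc=[3,7]
#9 0x72→b7/s1 VC-HIT; vc=[3,9]
#10 0x36→b3/s1 VC-HIT; vc=[7,9]
#11 0x92→b9/s1 VC-HIT; vc=[7,3]
#12 0x3d→b3/s1 VC-HIT; vc=[7,9]
#13 0x72→b7/s1 VC-HIT; vc=[3,9]
#14 0x9a→b9/s1 VC-HIT; vc=[3,7]
#15 0x3f→b3/s1 VC-HIT; vc=[9,7]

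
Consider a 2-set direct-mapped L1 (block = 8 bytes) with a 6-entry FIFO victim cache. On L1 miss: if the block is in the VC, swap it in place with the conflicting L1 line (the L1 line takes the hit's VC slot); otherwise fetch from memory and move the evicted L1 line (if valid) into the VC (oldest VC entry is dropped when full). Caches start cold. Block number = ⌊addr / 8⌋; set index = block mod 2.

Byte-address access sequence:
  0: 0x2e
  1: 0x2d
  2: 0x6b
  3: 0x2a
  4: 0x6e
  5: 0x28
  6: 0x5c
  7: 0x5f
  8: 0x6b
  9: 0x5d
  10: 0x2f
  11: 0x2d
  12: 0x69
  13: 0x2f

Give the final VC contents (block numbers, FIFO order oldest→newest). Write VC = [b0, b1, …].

VC = [13, 11]

#0 0x2e→b5/s1 MISS; vc=[]
#1 0x2d→b5/s1 L1-HIT; vc=[]
#2 0x6b→b13/s1 MISS; vc=[5]
#3 0x2a→b5/s1 VC-HIT; vc=[13]
#4 0x6e→b13/s1 VC-HIT; vc=[5]
#5 0x28→b5/s1 VC-HIT; vc=[13]
#6 0x5c→b11/s1 MISS; vc=[13,5]
#7 0x5f→b11/s1 L1-HIT; vc=[13,5]
#8 0x6b→b13/s1 VC-HIT; vc=[11,5]
#9 0x5d→b11/s1 VC-HIT; vc=[13,5]
#10 0x2f→b5/s1 VC-HIT; vc=[13,11]
#11 0x2d→b5/s1 L1-HIT; vc=[13,11]
#12 0x69→b13/s1 VC-HIT; vc=[5,11]
#13 0x2f→b5/s1 VC-HIT; vc=[13,11]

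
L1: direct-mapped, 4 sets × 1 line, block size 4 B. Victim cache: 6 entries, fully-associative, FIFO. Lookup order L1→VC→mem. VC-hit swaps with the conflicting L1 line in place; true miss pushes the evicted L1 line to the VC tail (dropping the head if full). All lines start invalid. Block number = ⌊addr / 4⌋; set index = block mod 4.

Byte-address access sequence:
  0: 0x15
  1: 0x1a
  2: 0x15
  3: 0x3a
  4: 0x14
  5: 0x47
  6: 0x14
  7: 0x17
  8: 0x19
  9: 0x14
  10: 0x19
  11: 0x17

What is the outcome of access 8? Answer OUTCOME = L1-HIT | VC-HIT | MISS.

#0 0x15→b5/s1 MISS; vc=[]
#1 0x1a→b6/s2 MISS; vc=[]
#2 0x15→b5/s1 L1-HIT; vc=[]
#3 0x3a→b14/s2 MISS; vc=[6]
#4 0x14→b5/s1 L1-HIT; vc=[6]
#5 0x47→b17/s1 MISS; vc=[6,5]
#6 0x14→b5/s1 VC-HIT; vc=[6,17]
#7 0x17→b5/s1 L1-HIT; vc=[6,17]
#8 0x19→b6/s2 VC-HIT; vc=[14,17]
#9 0x14→b5/s1 L1-HIT; vc=[14,17]
#10 0x19→b6/s2 L1-HIT; vc=[14,17]
#11 0x17→b5/s1 L1-HIT; vc=[14,17]

OUTCOME = VC-HIT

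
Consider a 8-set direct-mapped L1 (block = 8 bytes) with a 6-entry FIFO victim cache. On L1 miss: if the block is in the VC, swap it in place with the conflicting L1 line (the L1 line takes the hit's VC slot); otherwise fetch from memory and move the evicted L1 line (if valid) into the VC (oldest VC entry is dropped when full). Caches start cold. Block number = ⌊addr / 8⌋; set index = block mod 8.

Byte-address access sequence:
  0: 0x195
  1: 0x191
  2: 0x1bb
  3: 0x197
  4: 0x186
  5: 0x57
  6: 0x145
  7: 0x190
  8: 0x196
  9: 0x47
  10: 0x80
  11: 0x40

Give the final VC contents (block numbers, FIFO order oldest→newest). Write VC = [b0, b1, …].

VC = [10, 48, 40, 16]

0: 0x195 (blk 50, set 2) → MISS  vc=[]
1: 0x191 (blk 50, set 2) → L1-HIT  vc=[]
2: 0x1bb (blk 55, set 7) → MISS  vc=[]
3: 0x197 (blk 50, set 2) → L1-HIT  vc=[]
4: 0x186 (blk 48, set 0) → MISS  vc=[]
5: 0x57 (blk 10, set 2) → MISS  vc=[50]
6: 0x145 (blk 40, set 0) → MISS  vc=[50, 48]
7: 0x190 (blk 50, set 2) → VC-HIT  vc=[10, 48]
8: 0x196 (blk 50, set 2) → L1-HIT  vc=[10, 48]
9: 0x47 (blk 8, set 0) → MISS  vc=[10, 48, 40]
10: 0x80 (blk 16, set 0) → MISS  vc=[10, 48, 40, 8]
11: 0x40 (blk 8, set 0) → VC-HIT  vc=[10, 48, 40, 16]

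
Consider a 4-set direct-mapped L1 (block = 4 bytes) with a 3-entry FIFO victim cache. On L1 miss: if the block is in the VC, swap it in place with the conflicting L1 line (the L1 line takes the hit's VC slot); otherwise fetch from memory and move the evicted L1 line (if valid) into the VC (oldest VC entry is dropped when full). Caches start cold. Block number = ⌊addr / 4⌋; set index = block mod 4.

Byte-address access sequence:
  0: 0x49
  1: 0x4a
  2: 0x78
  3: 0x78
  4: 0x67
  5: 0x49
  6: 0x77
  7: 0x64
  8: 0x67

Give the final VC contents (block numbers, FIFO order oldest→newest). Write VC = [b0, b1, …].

VC = [30, 29]

0: 0x49 (blk 18, set 2) → MISS  vc=[]
1: 0x4a (blk 18, set 2) → L1-HIT  vc=[]
2: 0x78 (blk 30, set 2) → MISS  vc=[18]
3: 0x78 (blk 30, set 2) → L1-HIT  vc=[18]
4: 0x67 (blk 25, set 1) → MISS  vc=[18]
5: 0x49 (blk 18, set 2) → VC-HIT  vc=[30]
6: 0x77 (blk 29, set 1) → MISS  vc=[30, 25]
7: 0x64 (blk 25, set 1) → VC-HIT  vc=[30, 29]
8: 0x67 (blk 25, set 1) → L1-HIT  vc=[30, 29]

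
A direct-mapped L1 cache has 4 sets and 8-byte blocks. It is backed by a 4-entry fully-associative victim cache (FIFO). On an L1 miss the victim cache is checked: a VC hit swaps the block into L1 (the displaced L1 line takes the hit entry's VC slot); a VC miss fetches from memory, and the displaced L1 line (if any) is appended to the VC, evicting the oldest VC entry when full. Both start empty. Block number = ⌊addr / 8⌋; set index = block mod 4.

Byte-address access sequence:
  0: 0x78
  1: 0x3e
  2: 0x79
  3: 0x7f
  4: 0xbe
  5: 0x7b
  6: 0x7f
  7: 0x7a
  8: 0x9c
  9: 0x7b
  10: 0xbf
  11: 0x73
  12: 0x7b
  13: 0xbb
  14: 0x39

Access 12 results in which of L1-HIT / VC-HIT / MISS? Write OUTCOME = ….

  [0] addr=0x78 blk=15 s=3: MISS | VC []
  [1] addr=0x3e blk=7 s=3: MISS | VC [15]
  [2] addr=0x79 blk=15 s=3: VC-HIT | VC [7]
  [3] addr=0x7f blk=15 s=3: L1-HIT | VC [7]
  [4] addr=0xbe blk=23 s=3: MISS | VC [7, 15]
  [5] addr=0x7b blk=15 s=3: VC-HIT | VC [7, 23]
  [6] addr=0x7f blk=15 s=3: L1-HIT | VC [7, 23]
  [7] addr=0x7a blk=15 s=3: L1-HIT | VC [7, 23]
  [8] addr=0x9c blk=19 s=3: MISS | VC [7, 23, 15]
  [9] addr=0x7b blk=15 s=3: VC-HIT | VC [7, 23, 19]
  [10] addr=0xbf blk=23 s=3: VC-HIT | VC [7, 15, 19]
  [11] addr=0x73 blk=14 s=2: MISS | VC [7, 15, 19]
  [12] addr=0x7b blk=15 s=3: VC-HIT | VC [7, 23, 19]
  [13] addr=0xbb blk=23 s=3: VC-HIT | VC [7, 15, 19]
  [14] addr=0x39 blk=7 s=3: VC-HIT | VC [23, 15, 19]

OUTCOME = VC-HIT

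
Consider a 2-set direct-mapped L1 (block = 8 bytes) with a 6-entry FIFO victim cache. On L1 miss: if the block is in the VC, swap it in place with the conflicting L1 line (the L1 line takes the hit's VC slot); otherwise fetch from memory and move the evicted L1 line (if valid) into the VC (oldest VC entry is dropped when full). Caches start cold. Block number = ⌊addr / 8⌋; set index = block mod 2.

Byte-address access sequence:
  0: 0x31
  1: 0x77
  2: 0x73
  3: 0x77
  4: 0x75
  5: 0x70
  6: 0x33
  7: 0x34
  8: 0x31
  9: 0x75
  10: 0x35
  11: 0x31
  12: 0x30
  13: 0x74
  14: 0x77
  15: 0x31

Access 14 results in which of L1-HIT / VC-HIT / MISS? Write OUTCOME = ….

0: 0x31 (blk 6, set 0) → MISS  vc=[]
1: 0x77 (blk 14, set 0) → MISS  vc=[6]
2: 0x73 (blk 14, set 0) → L1-HIT  vc=[6]
3: 0x77 (blk 14, set 0) → L1-HIT  vc=[6]
4: 0x75 (blk 14, set 0) → L1-HIT  vc=[6]
5: 0x70 (blk 14, set 0) → L1-HIT  vc=[6]
6: 0x33 (blk 6, set 0) → VC-HIT  vc=[14]
7: 0x34 (blk 6, set 0) → L1-HIT  vc=[14]
8: 0x31 (blk 6, set 0) → L1-HIT  vc=[14]
9: 0x75 (blk 14, set 0) → VC-HIT  vc=[6]
10: 0x35 (blk 6, set 0) → VC-HIT  vc=[14]
11: 0x31 (blk 6, set 0) → L1-HIT  vc=[14]
12: 0x30 (blk 6, set 0) → L1-HIT  vc=[14]
13: 0x74 (blk 14, set 0) → VC-HIT  vc=[6]
14: 0x77 (blk 14, set 0) → L1-HIT  vc=[6]
15: 0x31 (blk 6, set 0) → VC-HIT  vc=[14]

OUTCOME = L1-HIT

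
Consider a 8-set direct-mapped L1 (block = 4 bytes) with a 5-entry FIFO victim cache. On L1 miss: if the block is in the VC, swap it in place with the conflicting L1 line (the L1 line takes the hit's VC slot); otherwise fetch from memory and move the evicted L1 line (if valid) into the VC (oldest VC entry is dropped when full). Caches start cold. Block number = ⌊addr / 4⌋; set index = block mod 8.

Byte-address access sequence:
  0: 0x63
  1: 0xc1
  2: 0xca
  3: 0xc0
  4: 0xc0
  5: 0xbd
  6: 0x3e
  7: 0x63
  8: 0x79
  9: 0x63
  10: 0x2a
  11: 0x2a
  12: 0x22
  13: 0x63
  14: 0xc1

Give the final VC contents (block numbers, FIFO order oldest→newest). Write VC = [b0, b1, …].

  [0] addr=0x63 blk=24 s=0: MISS | VC []
  [1] addr=0xc1 blk=48 s=0: MISS | VC [24]
  [2] addr=0xca blk=50 s=2: MISS | VC [24]
  [3] addr=0xc0 blk=48 s=0: L1-HIT | VC [24]
  [4] addr=0xc0 blk=48 s=0: L1-HIT | VC [24]
  [5] addr=0xbd blk=47 s=7: MISS | VC [24]
  [6] addr=0x3e blk=15 s=7: MISS | VC [24, 47]
  [7] addr=0x63 blk=24 s=0: VC-HIT | VC [48, 47]
  [8] addr=0x79 blk=30 s=6: MISS | VC [48, 47]
  [9] addr=0x63 blk=24 s=0: L1-HIT | VC [48, 47]
  [10] addr=0x2a blk=10 s=2: MISS | VC [48, 47, 50]
  [11] addr=0x2a blk=10 s=2: L1-HIT | VC [48, 47, 50]
  [12] addr=0x22 blk=8 s=0: MISS | VC [48, 47, 50, 24]
  [13] addr=0x63 blk=24 s=0: VC-HIT | VC [48, 47, 50, 8]
  [14] addr=0xc1 blk=48 s=0: VC-HIT | VC [24, 47, 50, 8]

VC = [24, 47, 50, 8]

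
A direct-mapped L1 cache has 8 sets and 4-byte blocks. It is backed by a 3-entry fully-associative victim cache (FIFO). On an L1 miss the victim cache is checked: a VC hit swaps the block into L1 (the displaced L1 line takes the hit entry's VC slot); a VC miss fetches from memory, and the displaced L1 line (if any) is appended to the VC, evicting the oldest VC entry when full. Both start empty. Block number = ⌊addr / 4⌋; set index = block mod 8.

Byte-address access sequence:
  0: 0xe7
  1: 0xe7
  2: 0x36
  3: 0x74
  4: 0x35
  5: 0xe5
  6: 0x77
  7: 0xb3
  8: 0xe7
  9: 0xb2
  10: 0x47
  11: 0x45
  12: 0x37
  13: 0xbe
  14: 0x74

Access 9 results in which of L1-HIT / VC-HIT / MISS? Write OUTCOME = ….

OUTCOME = L1-HIT

0: 0xe7 (blk 57, set 1) → MISS  vc=[]
1: 0xe7 (blk 57, set 1) → L1-HIT  vc=[]
2: 0x36 (blk 13, set 5) → MISS  vc=[]
3: 0x74 (blk 29, set 5) → MISS  vc=[13]
4: 0x35 (blk 13, set 5) → VC-HIT  vc=[29]
5: 0xe5 (blk 57, set 1) → L1-HIT  vc=[29]
6: 0x77 (blk 29, set 5) → VC-HIT  vc=[13]
7: 0xb3 (blk 44, set 4) → MISS  vc=[13]
8: 0xe7 (blk 57, set 1) → L1-HIT  vc=[13]
9: 0xb2 (blk 44, set 4) → L1-HIT  vc=[13]
10: 0x47 (blk 17, set 1) → MISS  vc=[13, 57]
11: 0x45 (blk 17, set 1) → L1-HIT  vc=[13, 57]
12: 0x37 (blk 13, set 5) → VC-HIT  vc=[29, 57]
13: 0xbe (blk 47, set 7) → MISS  vc=[29, 57]
14: 0x74 (blk 29, set 5) → VC-HIT  vc=[13, 57]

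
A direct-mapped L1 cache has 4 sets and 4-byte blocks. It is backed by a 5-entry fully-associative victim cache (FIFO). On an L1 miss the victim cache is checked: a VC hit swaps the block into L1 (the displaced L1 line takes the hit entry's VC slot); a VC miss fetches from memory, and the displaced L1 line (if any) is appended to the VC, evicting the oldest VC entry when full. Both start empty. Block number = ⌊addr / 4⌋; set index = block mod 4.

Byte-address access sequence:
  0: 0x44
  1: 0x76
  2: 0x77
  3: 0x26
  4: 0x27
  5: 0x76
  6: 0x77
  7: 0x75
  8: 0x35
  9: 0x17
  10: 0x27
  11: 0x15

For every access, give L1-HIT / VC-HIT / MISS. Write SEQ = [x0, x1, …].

0: 0x44 (blk 17, set 1) → MISS  vc=[]
1: 0x76 (blk 29, set 1) → MISS  vc=[17]
2: 0x77 (blk 29, set 1) → L1-HIT  vc=[17]
3: 0x26 (blk 9, set 1) → MISS  vc=[17, 29]
4: 0x27 (blk 9, set 1) → L1-HIT  vc=[17, 29]
5: 0x76 (blk 29, set 1) → VC-HIT  vc=[17, 9]
6: 0x77 (blk 29, set 1) → L1-HIT  vc=[17, 9]
7: 0x75 (blk 29, set 1) → L1-HIT  vc=[17, 9]
8: 0x35 (blk 13, set 1) → MISS  vc=[17, 9, 29]
9: 0x17 (blk 5, set 1) → MISS  vc=[17, 9, 29, 13]
10: 0x27 (blk 9, set 1) → VC-HIT  vc=[17, 5, 29, 13]
11: 0x15 (blk 5, set 1) → VC-HIT  vc=[17, 9, 29, 13]

SEQ = [MISS, MISS, L1-HIT, MISS, L1-HIT, VC-HIT, L1-HIT, L1-HIT, MISS, MISS, VC-HIT, VC-HIT]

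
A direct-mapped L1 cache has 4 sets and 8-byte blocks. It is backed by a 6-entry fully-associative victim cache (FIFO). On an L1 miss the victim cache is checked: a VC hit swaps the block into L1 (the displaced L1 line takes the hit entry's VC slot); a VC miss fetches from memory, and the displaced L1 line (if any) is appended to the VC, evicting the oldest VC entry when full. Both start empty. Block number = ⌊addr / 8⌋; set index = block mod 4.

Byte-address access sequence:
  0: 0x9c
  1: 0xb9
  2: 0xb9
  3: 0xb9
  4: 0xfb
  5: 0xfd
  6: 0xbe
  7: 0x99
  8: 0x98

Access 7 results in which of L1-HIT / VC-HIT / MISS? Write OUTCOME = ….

0: 0x9c (blk 19, set 3) → MISS  vc=[]
1: 0xb9 (blk 23, set 3) → MISS  vc=[19]
2: 0xb9 (blk 23, set 3) → L1-HIT  vc=[19]
3: 0xb9 (blk 23, set 3) → L1-HIT  vc=[19]
4: 0xfb (blk 31, set 3) → MISS  vc=[19, 23]
5: 0xfd (blk 31, set 3) → L1-HIT  vc=[19, 23]
6: 0xbe (blk 23, set 3) → VC-HIT  vc=[19, 31]
7: 0x99 (blk 19, set 3) → VC-HIT  vc=[23, 31]
8: 0x98 (blk 19, set 3) → L1-HIT  vc=[23, 31]

OUTCOME = VC-HIT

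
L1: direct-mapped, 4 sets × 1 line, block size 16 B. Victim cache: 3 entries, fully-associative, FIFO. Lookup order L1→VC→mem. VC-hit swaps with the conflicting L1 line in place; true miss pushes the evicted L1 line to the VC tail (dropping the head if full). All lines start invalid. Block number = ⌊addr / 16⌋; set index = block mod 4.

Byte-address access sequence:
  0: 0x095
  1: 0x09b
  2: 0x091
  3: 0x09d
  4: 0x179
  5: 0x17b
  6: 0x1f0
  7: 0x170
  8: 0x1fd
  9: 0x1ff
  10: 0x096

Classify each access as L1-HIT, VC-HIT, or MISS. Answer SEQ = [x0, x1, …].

0: 0x95 (blk 9, set 1) → MISS  vc=[]
1: 0x9b (blk 9, set 1) → L1-HIT  vc=[]
2: 0x91 (blk 9, set 1) → L1-HIT  vc=[]
3: 0x9d (blk 9, set 1) → L1-HIT  vc=[]
4: 0x179 (blk 23, set 3) → MISS  vc=[]
5: 0x17b (blk 23, set 3) → L1-HIT  vc=[]
6: 0x1f0 (blk 31, set 3) → MISS  vc=[23]
7: 0x170 (blk 23, set 3) → VC-HIT  vc=[31]
8: 0x1fd (blk 31, set 3) → VC-HIT  vc=[23]
9: 0x1ff (blk 31, set 3) → L1-HIT  vc=[23]
10: 0x96 (blk 9, set 1) → L1-HIT  vc=[23]

SEQ = [MISS, L1-HIT, L1-HIT, L1-HIT, MISS, L1-HIT, MISS, VC-HIT, VC-HIT, L1-HIT, L1-HIT]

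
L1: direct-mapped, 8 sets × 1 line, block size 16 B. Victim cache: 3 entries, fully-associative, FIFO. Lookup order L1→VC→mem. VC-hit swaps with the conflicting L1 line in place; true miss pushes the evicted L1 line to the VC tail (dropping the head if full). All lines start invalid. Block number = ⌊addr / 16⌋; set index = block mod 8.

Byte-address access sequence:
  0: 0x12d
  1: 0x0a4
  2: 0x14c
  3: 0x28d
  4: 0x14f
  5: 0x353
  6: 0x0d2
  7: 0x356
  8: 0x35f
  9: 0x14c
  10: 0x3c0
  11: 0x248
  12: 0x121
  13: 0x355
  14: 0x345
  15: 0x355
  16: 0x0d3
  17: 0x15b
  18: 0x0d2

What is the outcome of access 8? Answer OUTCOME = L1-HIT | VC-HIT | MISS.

#0 0x12d→b18/s2 MISS; vc=[]
#1 0xa4→b10/s2 MISS; vc=[18]
#2 0x14c→b20/s4 MISS; vc=[18]
#3 0x28d→b40/s0 MISS; vc=[18]
#4 0x14f→b20/s4 L1-HIT; vc=[18]
#5 0x353→b53/s5 MISS; vc=[18]
#6 0xd2→b13/s5 MISS; vc=[18,53]
#7 0x356→b53/s5 VC-HIT; vc=[18,13]
#8 0x35f→b53/s5 L1-HIT; vc=[18,13]
#9 0x14c→b20/s4 L1-HIT; vc=[18,13]
#10 0x3c0→b60/s4 MISS; vc=[18,13,20]
#11 0x248→b36/s4 MISS; vc=[13,20,60]
#12 0x121→b18/s2 MISS; vc=[20,60,10]
#13 0x355→b53/s5 L1-HIT; vc=[20,60,10]
#14 0x345→b52/s4 MISS; vc=[60,10,36]
#15 0x355→b53/s5 L1-HIT; vc=[60,10,36]
#16 0xd3→b13/s5 MISS; vc=[10,36,53]
#17 0x15b→b21/s5 MISS; vc=[36,53,13]
#18 0xd2→b13/s5 VC-HIT; vc=[36,53,21]

OUTCOME = L1-HIT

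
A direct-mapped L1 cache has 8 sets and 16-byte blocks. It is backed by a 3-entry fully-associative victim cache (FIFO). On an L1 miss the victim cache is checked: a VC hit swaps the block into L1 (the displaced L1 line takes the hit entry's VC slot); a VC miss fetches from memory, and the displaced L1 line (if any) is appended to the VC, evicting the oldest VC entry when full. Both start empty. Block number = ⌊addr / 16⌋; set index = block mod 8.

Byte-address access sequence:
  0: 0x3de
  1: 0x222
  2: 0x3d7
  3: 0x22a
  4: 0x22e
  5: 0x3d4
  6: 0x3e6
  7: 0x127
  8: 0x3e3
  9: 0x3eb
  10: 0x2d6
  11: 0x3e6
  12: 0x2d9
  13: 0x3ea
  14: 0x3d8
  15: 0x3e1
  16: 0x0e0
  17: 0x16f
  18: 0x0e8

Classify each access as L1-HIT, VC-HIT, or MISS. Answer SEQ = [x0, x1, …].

0: 0x3de (blk 61, set 5) → MISS  vc=[]
1: 0x222 (blk 34, set 2) → MISS  vc=[]
2: 0x3d7 (blk 61, set 5) → L1-HIT  vc=[]
3: 0x22a (blk 34, set 2) → L1-HIT  vc=[]
4: 0x22e (blk 34, set 2) → L1-HIT  vc=[]
5: 0x3d4 (blk 61, set 5) → L1-HIT  vc=[]
6: 0x3e6 (blk 62, set 6) → MISS  vc=[]
7: 0x127 (blk 18, set 2) → MISS  vc=[34]
8: 0x3e3 (blk 62, set 6) → L1-HIT  vc=[34]
9: 0x3eb (blk 62, set 6) → L1-HIT  vc=[34]
10: 0x2d6 (blk 45, set 5) → MISS  vc=[34, 61]
11: 0x3e6 (blk 62, set 6) → L1-HIT  vc=[34, 61]
12: 0x2d9 (blk 45, set 5) → L1-HIT  vc=[34, 61]
13: 0x3ea (blk 62, set 6) → L1-HIT  vc=[34, 61]
14: 0x3d8 (blk 61, set 5) → VC-HIT  vc=[34, 45]
15: 0x3e1 (blk 62, set 6) → L1-HIT  vc=[34, 45]
16: 0xe0 (blk 14, set 6) → MISS  vc=[34, 45, 62]
17: 0x16f (blk 22, set 6) → MISS  vc=[45, 62, 14]
18: 0xe8 (blk 14, set 6) → VC-HIT  vc=[45, 62, 22]

SEQ = [MISS, MISS, L1-HIT, L1-HIT, L1-HIT, L1-HIT, MISS, MISS, L1-HIT, L1-HIT, MISS, L1-HIT, L1-HIT, L1-HIT, VC-HIT, L1-HIT, MISS, MISS, VC-HIT]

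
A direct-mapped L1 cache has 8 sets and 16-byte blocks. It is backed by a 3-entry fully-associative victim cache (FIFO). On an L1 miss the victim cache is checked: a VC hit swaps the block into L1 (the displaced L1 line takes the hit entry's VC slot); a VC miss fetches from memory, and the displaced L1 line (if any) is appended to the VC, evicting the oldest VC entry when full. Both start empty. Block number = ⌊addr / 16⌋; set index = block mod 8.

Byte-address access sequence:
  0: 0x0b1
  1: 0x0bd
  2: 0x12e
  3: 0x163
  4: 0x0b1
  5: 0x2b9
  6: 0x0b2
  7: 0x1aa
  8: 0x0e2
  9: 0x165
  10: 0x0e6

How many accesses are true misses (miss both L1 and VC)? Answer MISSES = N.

MISSES = 6

  [0] addr=0xb1 blk=11 s=3: MISS | VC []
  [1] addr=0xbd blk=11 s=3: L1-HIT | VC []
  [2] addr=0x12e blk=18 s=2: MISS | VC []
  [3] addr=0x163 blk=22 s=6: MISS | VC []
  [4] addr=0xb1 blk=11 s=3: L1-HIT | VC []
  [5] addr=0x2b9 blk=43 s=3: MISS | VC [11]
  [6] addr=0xb2 blk=11 s=3: VC-HIT | VC [43]
  [7] addr=0x1aa blk=26 s=2: MISS | VC [43, 18]
  [8] addr=0xe2 blk=14 s=6: MISS | VC [43, 18, 22]
  [9] addr=0x165 blk=22 s=6: VC-HIT | VC [43, 18, 14]
  [10] addr=0xe6 blk=14 s=6: VC-HIT | VC [43, 18, 22]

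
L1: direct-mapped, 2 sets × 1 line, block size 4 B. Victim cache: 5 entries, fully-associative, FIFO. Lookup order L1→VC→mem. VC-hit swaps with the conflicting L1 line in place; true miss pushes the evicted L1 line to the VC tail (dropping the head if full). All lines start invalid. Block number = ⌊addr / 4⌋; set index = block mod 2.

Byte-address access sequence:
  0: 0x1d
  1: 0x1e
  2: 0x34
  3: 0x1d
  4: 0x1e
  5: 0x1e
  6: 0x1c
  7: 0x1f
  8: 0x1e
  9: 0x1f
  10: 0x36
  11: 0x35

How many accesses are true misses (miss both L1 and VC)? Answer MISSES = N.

  [0] addr=0x1d blk=7 s=1: MISS | VC []
  [1] addr=0x1e blk=7 s=1: L1-HIT | VC []
  [2] addr=0x34 blk=13 s=1: MISS | VC [7]
  [3] addr=0x1d blk=7 s=1: VC-HIT | VC [13]
  [4] addr=0x1e blk=7 s=1: L1-HIT | VC [13]
  [5] addr=0x1e blk=7 s=1: L1-HIT | VC [13]
  [6] addr=0x1c blk=7 s=1: L1-HIT | VC [13]
  [7] addr=0x1f blk=7 s=1: L1-HIT | VC [13]
  [8] addr=0x1e blk=7 s=1: L1-HIT | VC [13]
  [9] addr=0x1f blk=7 s=1: L1-HIT | VC [13]
  [10] addr=0x36 blk=13 s=1: VC-HIT | VC [7]
  [11] addr=0x35 blk=13 s=1: L1-HIT | VC [7]

MISSES = 2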